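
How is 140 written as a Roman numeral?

Convert 140 to Roman numerals:
  140 contains 1×100 (C)
  40 contains 1×40 (XL)

CXL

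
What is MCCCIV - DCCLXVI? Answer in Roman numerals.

MCCCIV = 1304
DCCLXVI = 766
1304 - 766 = 538

DXXXVIII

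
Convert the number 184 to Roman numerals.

Convert 184 to Roman numerals:
  184 contains 1×100 (C)
  84 contains 1×50 (L)
  34 contains 3×10 (XXX)
  4 contains 1×4 (IV)

CLXXXIV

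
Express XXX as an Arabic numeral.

XXX: X=10, X=10, X=10
10 + 10 + 10 = 30

30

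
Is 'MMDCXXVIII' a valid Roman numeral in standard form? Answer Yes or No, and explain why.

'MMDCXXVIII': Check the rules: uses only the symbols I, V, X, L, C, D, M; no symbol is repeated more than three times in a row; V, L and D each appear at most once; no smaller symbol precedes a larger one (values never increase from left to right). Value: M (1000) + M (1000) + D (500) + C (100) + X (10) + X (10) + V (5) + I (1) + I (1) + I (1) = 2628. So it is a valid standard Roman numeral.

Yes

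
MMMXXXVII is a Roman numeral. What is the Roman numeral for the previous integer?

MMMXXXVII = 3037, so the previous integer is 3037 - 1 = 3036

MMMXXXVI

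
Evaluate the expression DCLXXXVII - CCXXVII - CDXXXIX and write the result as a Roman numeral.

DCLXXXVII = 687, CCXXVII = 227, CDXXXIX = 439
687 - 227 = 460
460 - 439 = 21

XXI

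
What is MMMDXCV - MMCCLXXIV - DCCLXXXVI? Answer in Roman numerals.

MMMDXCV = 3595, MMCCLXXIV = 2274, DCCLXXXVI = 786
3595 - 2274 = 1321
1321 - 786 = 535

DXXXV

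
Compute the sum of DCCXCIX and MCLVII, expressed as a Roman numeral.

DCCXCIX = 799
MCLVII = 1157
799 + 1157 = 1956

MCMLVI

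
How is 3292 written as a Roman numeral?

Convert 3292 to Roman numerals:
  3292 contains 3×1000 (MMM)
  292 contains 2×100 (CC)
  92 contains 1×90 (XC)
  2 contains 2×1 (II)

MMMCCXCII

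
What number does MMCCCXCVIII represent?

MMCCCXCVIII: M=1000, M=1000, C=100, C=100, C=100, XC=90, V=5, I=1, I=1, I=1
1000 + 1000 + 100 + 100 + 100 + 90 + 5 + 1 + 1 + 1 = 2398

2398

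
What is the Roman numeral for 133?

Convert 133 to Roman numerals:
  133 contains 1×100 (C)
  33 contains 3×10 (XXX)
  3 contains 3×1 (III)

CXXXIII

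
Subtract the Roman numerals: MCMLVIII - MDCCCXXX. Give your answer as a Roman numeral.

MCMLVIII = 1958
MDCCCXXX = 1830
1958 - 1830 = 128

CXXVIII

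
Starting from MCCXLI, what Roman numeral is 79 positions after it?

MCCXLI = 1241
1241 + 79 = 1320

MCCCXX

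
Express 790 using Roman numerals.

Convert 790 to Roman numerals:
  790 contains 1×500 (D)
  290 contains 2×100 (CC)
  90 contains 1×90 (XC)

DCCXC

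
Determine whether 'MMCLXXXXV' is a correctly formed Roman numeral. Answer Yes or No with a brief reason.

'MMCLXXXXV': More than 3 consecutive X's

No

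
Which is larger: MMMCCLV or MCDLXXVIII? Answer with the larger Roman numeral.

MMMCCLV = 3255
MCDLXXVIII = 1478
3255 is larger

MMMCCLV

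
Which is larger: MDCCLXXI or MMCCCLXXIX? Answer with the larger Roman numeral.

MDCCLXXI = 1771
MMCCCLXXIX = 2379
2379 is larger

MMCCCLXXIX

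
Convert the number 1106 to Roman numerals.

Convert 1106 to Roman numerals:
  1106 contains 1×1000 (M)
  106 contains 1×100 (C)
  6 contains 1×5 (V)
  1 contains 1×1 (I)

MCVI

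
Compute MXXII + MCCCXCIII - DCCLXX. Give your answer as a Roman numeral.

MXXII = 1022, MCCCXCIII = 1393, DCCLXX = 770
1022 + 1393 = 2415
2415 - 770 = 1645

MDCXLV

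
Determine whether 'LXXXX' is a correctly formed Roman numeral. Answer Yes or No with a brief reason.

'LXXXX': More than 3 consecutive X's

No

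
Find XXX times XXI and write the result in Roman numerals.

XXX = 30
XXI = 21
30 × 21 = 630

DCXXX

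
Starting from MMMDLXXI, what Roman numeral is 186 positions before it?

MMMDLXXI = 3571
3571 - 186 = 3385

MMMCCCLXXXV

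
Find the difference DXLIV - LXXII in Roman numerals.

DXLIV = 544
LXXII = 72
544 - 72 = 472

CDLXXII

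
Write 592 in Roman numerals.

Convert 592 to Roman numerals:
  592 contains 1×500 (D)
  92 contains 1×90 (XC)
  2 contains 2×1 (II)

DXCII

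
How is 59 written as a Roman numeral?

Convert 59 to Roman numerals:
  59 contains 1×50 (L)
  9 contains 1×9 (IX)

LIX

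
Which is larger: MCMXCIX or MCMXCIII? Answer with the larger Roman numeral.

MCMXCIX = 1999
MCMXCIII = 1993
1999 is larger

MCMXCIX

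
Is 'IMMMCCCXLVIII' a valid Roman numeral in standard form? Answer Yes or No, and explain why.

'IMMMCCCXLVIII': Invalid subtractive combination: IM

No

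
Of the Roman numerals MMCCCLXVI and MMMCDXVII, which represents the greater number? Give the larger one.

MMCCCLXVI = 2366
MMMCDXVII = 3417
3417 is larger

MMMCDXVII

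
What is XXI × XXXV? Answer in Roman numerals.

XXI = 21
XXXV = 35
21 × 35 = 735

DCCXXXV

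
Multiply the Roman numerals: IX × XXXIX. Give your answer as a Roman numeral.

IX = 9
XXXIX = 39
9 × 39 = 351

CCCLI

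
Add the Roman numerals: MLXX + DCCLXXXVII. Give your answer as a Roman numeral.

MLXX = 1070
DCCLXXXVII = 787
1070 + 787 = 1857

MDCCCLVII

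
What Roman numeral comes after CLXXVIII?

CLXXVIII = 178, so the next integer is 178 + 1 = 179

CLXXIX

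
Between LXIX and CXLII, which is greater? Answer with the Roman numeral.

LXIX = 69
CXLII = 142
142 is larger

CXLII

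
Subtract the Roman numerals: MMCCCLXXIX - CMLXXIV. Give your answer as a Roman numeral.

MMCCCLXXIX = 2379
CMLXXIV = 974
2379 - 974 = 1405

MCDV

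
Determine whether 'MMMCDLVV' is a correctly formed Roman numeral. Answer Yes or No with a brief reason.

'MMMCDLVV': V should not appear more than once

No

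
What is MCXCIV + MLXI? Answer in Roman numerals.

MCXCIV = 1194
MLXI = 1061
1194 + 1061 = 2255

MMCCLV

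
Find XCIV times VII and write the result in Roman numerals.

XCIV = 94
VII = 7
94 × 7 = 658

DCLVIII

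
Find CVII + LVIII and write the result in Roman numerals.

CVII = 107
LVIII = 58
107 + 58 = 165

CLXV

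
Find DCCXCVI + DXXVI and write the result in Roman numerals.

DCCXCVI = 796
DXXVI = 526
796 + 526 = 1322

MCCCXXII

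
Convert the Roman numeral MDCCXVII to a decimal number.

MDCCXVII: M=1000, D=500, C=100, C=100, X=10, V=5, I=1, I=1
1000 + 500 + 100 + 100 + 10 + 5 + 1 + 1 = 1717

1717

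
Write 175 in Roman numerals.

Convert 175 to Roman numerals:
  175 contains 1×100 (C)
  75 contains 1×50 (L)
  25 contains 2×10 (XX)
  5 contains 1×5 (V)

CLXXV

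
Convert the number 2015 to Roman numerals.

Convert 2015 to Roman numerals:
  2015 contains 2×1000 (MM)
  15 contains 1×10 (X)
  5 contains 1×5 (V)

MMXV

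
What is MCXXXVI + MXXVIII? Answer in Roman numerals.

MCXXXVI = 1136
MXXVIII = 1028
1136 + 1028 = 2164

MMCLXIV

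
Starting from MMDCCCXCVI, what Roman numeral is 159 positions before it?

MMDCCCXCVI = 2896
2896 - 159 = 2737

MMDCCXXXVII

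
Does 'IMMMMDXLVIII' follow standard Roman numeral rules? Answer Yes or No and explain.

'IMMMMDXLVIII': More than 3 consecutive M's

No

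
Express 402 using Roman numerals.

Convert 402 to Roman numerals:
  402 contains 1×400 (CD)
  2 contains 2×1 (II)

CDII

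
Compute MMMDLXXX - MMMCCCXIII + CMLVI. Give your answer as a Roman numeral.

MMMDLXXX = 3580, MMMCCCXIII = 3313, CMLVI = 956
3580 - 3313 = 267
267 + 956 = 1223

MCCXXIII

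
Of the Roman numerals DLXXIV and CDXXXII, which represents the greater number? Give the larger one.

DLXXIV = 574
CDXXXII = 432
574 is larger

DLXXIV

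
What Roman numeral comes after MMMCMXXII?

MMMCMXXII = 3922; next is 3923

MMMCMXXIII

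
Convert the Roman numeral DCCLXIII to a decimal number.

DCCLXIII: D=500, C=100, C=100, L=50, X=10, I=1, I=1, I=1
500 + 100 + 100 + 50 + 10 + 1 + 1 + 1 = 763

763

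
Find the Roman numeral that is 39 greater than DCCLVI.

DCCLVI = 756
756 + 39 = 795

DCCXCV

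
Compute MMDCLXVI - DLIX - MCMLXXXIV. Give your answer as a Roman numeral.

MMDCLXVI = 2666, DLIX = 559, MCMLXXXIV = 1984
2666 - 559 = 2107
2107 - 1984 = 123

CXXIII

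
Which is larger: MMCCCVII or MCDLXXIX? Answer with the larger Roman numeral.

MMCCCVII = 2307
MCDLXXIX = 1479
2307 is larger

MMCCCVII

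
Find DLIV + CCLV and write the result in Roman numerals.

DLIV = 554
CCLV = 255
554 + 255 = 809

DCCCIX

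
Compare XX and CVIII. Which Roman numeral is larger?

XX = 20
CVIII = 108
108 is larger

CVIII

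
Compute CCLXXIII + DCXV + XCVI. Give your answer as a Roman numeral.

CCLXXIII = 273, DCXV = 615, XCVI = 96
273 + 615 = 888
888 + 96 = 984

CMLXXXIV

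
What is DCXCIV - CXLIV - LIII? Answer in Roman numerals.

DCXCIV = 694, CXLIV = 144, LIII = 53
694 - 144 = 550
550 - 53 = 497

CDXCVII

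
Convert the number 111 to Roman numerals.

Convert 111 to Roman numerals:
  111 contains 1×100 (C)
  11 contains 1×10 (X)
  1 contains 1×1 (I)

CXI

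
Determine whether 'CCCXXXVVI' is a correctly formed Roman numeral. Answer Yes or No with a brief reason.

'CCCXXXVVI': V should not appear more than once

No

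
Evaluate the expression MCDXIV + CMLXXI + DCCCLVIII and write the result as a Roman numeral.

MCDXIV = 1414, CMLXXI = 971, DCCCLVIII = 858
1414 + 971 = 2385
2385 + 858 = 3243

MMMCCXLIII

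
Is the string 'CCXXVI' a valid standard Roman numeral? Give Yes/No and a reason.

'CCXXVI': Check the rules: uses only the symbols I, V, X, L, C, D, M; no symbol is repeated more than three times in a row; V, L and D each appear at most once; no smaller symbol precedes a larger one (values never increase from left to right). Value: C (100) + C (100) + X (10) + X (10) + V (5) + I (1) = 226. So it is a valid standard Roman numeral.

Yes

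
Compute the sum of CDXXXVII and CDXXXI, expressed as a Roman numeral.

CDXXXVII = 437
CDXXXI = 431
437 + 431 = 868

DCCCLXVIII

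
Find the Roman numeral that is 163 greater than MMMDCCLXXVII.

MMMDCCLXXVII = 3777
3777 + 163 = 3940

MMMCMXL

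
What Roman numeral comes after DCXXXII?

DCXXXII = 632; next is 633

DCXXXIII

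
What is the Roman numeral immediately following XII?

XII = 12, so the next integer is 12 + 1 = 13

XIII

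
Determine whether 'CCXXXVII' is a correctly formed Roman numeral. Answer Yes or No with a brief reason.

'CCXXXVII': Check the rules: uses only the symbols I, V, X, L, C, D, M; no symbol is repeated more than three times in a row; V, L and D each appear at most once; no smaller symbol precedes a larger one (values never increase from left to right). Value: C (100) + C (100) + X (10) + X (10) + X (10) + V (5) + I (1) + I (1) = 237. So it is a valid standard Roman numeral.

Yes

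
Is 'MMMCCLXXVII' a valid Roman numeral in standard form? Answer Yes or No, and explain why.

'MMMCCLXXVII': Check the rules: uses only the symbols I, V, X, L, C, D, M; no symbol is repeated more than three times in a row; V, L and D each appear at most once; no smaller symbol precedes a larger one (values never increase from left to right). Value: M (1000) + M (1000) + M (1000) + C (100) + C (100) + L (50) + X (10) + X (10) + V (5) + I (1) + I (1) = 3277. So it is a valid standard Roman numeral.

Yes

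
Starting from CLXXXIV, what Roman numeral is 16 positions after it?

CLXXXIV = 184
184 + 16 = 200

CC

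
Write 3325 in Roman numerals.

Convert 3325 to Roman numerals:
  3325 contains 3×1000 (MMM)
  325 contains 3×100 (CCC)
  25 contains 2×10 (XX)
  5 contains 1×5 (V)

MMMCCCXXV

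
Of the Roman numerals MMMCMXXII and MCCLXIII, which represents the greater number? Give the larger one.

MMMCMXXII = 3922
MCCLXIII = 1263
3922 is larger

MMMCMXXII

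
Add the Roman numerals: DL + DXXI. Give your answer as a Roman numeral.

DL = 550
DXXI = 521
550 + 521 = 1071

MLXXI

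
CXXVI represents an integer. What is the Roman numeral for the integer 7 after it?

CXXVI = 126
126 + 7 = 133

CXXXIII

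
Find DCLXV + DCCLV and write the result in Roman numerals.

DCLXV = 665
DCCLV = 755
665 + 755 = 1420

MCDXX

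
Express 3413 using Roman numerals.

Convert 3413 to Roman numerals:
  3413 contains 3×1000 (MMM)
  413 contains 1×400 (CD)
  13 contains 1×10 (X)
  3 contains 3×1 (III)

MMMCDXIII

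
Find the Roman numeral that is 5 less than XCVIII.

XCVIII = 98
98 - 5 = 93

XCIII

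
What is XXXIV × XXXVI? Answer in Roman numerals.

XXXIV = 34
XXXVI = 36
34 × 36 = 1224

MCCXXIV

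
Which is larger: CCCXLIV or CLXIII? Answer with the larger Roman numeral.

CCCXLIV = 344
CLXIII = 163
344 is larger

CCCXLIV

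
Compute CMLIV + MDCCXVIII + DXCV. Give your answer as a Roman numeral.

CMLIV = 954, MDCCXVIII = 1718, DXCV = 595
954 + 1718 = 2672
2672 + 595 = 3267

MMMCCLXVII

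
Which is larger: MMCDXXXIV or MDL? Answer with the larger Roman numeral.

MMCDXXXIV = 2434
MDL = 1550
2434 is larger

MMCDXXXIV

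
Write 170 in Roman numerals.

Convert 170 to Roman numerals:
  170 contains 1×100 (C)
  70 contains 1×50 (L)
  20 contains 2×10 (XX)

CLXX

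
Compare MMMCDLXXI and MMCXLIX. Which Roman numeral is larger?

MMMCDLXXI = 3471
MMCXLIX = 2149
3471 is larger

MMMCDLXXI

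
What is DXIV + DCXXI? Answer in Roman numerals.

DXIV = 514
DCXXI = 621
514 + 621 = 1135

MCXXXV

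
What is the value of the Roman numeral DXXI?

DXXI: D=500, X=10, X=10, I=1
500 + 10 + 10 + 1 = 521

521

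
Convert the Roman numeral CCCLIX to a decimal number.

CCCLIX: C=100, C=100, C=100, L=50, IX=9
100 + 100 + 100 + 50 + 9 = 359

359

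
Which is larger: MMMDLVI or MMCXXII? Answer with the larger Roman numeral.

MMMDLVI = 3556
MMCXXII = 2122
3556 is larger

MMMDLVI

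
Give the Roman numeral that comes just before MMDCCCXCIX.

MMDCCCXCIX = 2899, so the previous integer is 2899 - 1 = 2898

MMDCCCXCVIII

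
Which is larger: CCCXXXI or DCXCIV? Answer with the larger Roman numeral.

CCCXXXI = 331
DCXCIV = 694
694 is larger

DCXCIV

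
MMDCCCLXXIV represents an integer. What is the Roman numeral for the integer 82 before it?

MMDCCCLXXIV = 2874
2874 - 82 = 2792

MMDCCXCII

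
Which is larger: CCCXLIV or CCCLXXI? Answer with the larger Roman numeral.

CCCXLIV = 344
CCCLXXI = 371
371 is larger

CCCLXXI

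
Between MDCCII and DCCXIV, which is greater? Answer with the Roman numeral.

MDCCII = 1702
DCCXIV = 714
1702 is larger

MDCCII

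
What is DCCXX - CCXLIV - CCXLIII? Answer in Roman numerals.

DCCXX = 720, CCXLIV = 244, CCXLIII = 243
720 - 244 = 476
476 - 243 = 233

CCXXXIII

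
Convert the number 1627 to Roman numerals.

Convert 1627 to Roman numerals:
  1627 contains 1×1000 (M)
  627 contains 1×500 (D)
  127 contains 1×100 (C)
  27 contains 2×10 (XX)
  7 contains 1×5 (V)
  2 contains 2×1 (II)

MDCXXVII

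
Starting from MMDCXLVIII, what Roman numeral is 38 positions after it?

MMDCXLVIII = 2648
2648 + 38 = 2686

MMDCLXXXVI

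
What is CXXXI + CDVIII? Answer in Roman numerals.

CXXXI = 131
CDVIII = 408
131 + 408 = 539

DXXXIX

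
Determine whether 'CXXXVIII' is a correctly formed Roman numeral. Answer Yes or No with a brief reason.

'CXXXVIII': Check the rules: uses only the symbols I, V, X, L, C, D, M; no symbol is repeated more than three times in a row; V, L and D each appear at most once; no smaller symbol precedes a larger one (values never increase from left to right). Value: C (100) + X (10) + X (10) + X (10) + V (5) + I (1) + I (1) + I (1) = 138. So it is a valid standard Roman numeral.

Yes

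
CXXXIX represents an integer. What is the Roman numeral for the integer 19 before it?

CXXXIX = 139
139 - 19 = 120

CXX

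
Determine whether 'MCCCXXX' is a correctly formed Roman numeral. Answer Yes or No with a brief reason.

'MCCCXXX': Check the rules: uses only the symbols I, V, X, L, C, D, M; no symbol is repeated more than three times in a row; V, L and D each appear at most once; no smaller symbol precedes a larger one (values never increase from left to right). Value: M (1000) + C (100) + C (100) + C (100) + X (10) + X (10) + X (10) = 1330. So it is a valid standard Roman numeral.

Yes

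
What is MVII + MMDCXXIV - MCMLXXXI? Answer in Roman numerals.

MVII = 1007, MMDCXXIV = 2624, MCMLXXXI = 1981
1007 + 2624 = 3631
3631 - 1981 = 1650

MDCL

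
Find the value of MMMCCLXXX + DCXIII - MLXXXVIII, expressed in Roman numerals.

MMMCCLXXX = 3280, DCXIII = 613, MLXXXVIII = 1088
3280 + 613 = 3893
3893 - 1088 = 2805

MMDCCCV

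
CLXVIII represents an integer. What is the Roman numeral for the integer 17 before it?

CLXVIII = 168
168 - 17 = 151

CLI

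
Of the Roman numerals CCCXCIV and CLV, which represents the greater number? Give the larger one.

CCCXCIV = 394
CLV = 155
394 is larger

CCCXCIV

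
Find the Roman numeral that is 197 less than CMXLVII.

CMXLVII = 947
947 - 197 = 750

DCCL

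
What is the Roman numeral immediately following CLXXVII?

CLXXVII = 177; next is 178

CLXXVIII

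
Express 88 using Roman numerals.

Convert 88 to Roman numerals:
  88 contains 1×50 (L)
  38 contains 3×10 (XXX)
  8 contains 1×5 (V)
  3 contains 3×1 (III)

LXXXVIII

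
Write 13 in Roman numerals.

Convert 13 to Roman numerals:
  13 contains 1×10 (X)
  3 contains 3×1 (III)

XIII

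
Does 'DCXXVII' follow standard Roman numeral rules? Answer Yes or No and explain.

'DCXXVII': Check the rules: uses only the symbols I, V, X, L, C, D, M; no symbol is repeated more than three times in a row; V, L and D each appear at most once; no smaller symbol precedes a larger one (values never increase from left to right). Value: D (500) + C (100) + X (10) + X (10) + V (5) + I (1) + I (1) = 627. So it is a valid standard Roman numeral.

Yes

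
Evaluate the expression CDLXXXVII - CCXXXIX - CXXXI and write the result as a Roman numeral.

CDLXXXVII = 487, CCXXXIX = 239, CXXXI = 131
487 - 239 = 248
248 - 131 = 117

CXVII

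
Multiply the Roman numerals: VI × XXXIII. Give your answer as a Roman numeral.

VI = 6
XXXIII = 33
6 × 33 = 198

CXCVIII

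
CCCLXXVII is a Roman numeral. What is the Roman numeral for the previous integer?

CCCLXXVII = 377; previous is 376

CCCLXXVI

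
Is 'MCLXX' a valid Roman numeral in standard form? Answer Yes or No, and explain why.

'MCLXX': Check the rules: uses only the symbols I, V, X, L, C, D, M; no symbol is repeated more than three times in a row; V, L and D each appear at most once; no smaller symbol precedes a larger one (values never increase from left to right). Value: M (1000) + C (100) + L (50) + X (10) + X (10) = 1170. So it is a valid standard Roman numeral.

Yes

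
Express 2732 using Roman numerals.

Convert 2732 to Roman numerals:
  2732 contains 2×1000 (MM)
  732 contains 1×500 (D)
  232 contains 2×100 (CC)
  32 contains 3×10 (XXX)
  2 contains 2×1 (II)

MMDCCXXXII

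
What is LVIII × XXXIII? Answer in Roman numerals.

LVIII = 58
XXXIII = 33
58 × 33 = 1914

MCMXIV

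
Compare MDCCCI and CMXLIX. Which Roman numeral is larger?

MDCCCI = 1801
CMXLIX = 949
1801 is larger

MDCCCI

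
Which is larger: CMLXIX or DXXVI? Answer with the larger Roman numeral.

CMLXIX = 969
DXXVI = 526
969 is larger

CMLXIX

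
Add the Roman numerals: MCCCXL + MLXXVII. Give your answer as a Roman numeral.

MCCCXL = 1340
MLXXVII = 1077
1340 + 1077 = 2417

MMCDXVII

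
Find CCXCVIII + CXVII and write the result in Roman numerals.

CCXCVIII = 298
CXVII = 117
298 + 117 = 415

CDXV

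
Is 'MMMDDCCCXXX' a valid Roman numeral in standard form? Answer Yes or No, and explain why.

'MMMDDCCCXXX': D should not appear more than once

No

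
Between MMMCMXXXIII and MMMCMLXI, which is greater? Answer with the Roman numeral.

MMMCMXXXIII = 3933
MMMCMLXI = 3961
3961 is larger

MMMCMLXI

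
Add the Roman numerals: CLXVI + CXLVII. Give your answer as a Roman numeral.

CLXVI = 166
CXLVII = 147
166 + 147 = 313

CCCXIII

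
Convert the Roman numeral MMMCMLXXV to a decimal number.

MMMCMLXXV: M=1000, M=1000, M=1000, CM=900, L=50, X=10, X=10, V=5
1000 + 1000 + 1000 + 900 + 50 + 10 + 10 + 5 = 3975

3975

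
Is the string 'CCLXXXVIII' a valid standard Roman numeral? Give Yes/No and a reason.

'CCLXXXVIII': Check the rules: uses only the symbols I, V, X, L, C, D, M; no symbol is repeated more than three times in a row; V, L and D each appear at most once; no smaller symbol precedes a larger one (values never increase from left to right). Value: C (100) + C (100) + L (50) + X (10) + X (10) + X (10) + V (5) + I (1) + I (1) + I (1) = 288. So it is a valid standard Roman numeral.

Yes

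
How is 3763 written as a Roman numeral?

Convert 3763 to Roman numerals:
  3763 contains 3×1000 (MMM)
  763 contains 1×500 (D)
  263 contains 2×100 (CC)
  63 contains 1×50 (L)
  13 contains 1×10 (X)
  3 contains 3×1 (III)

MMMDCCLXIII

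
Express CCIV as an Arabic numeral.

CCIV: C=100, C=100, IV=4
100 + 100 + 4 = 204

204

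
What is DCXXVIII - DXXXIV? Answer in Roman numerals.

DCXXVIII = 628
DXXXIV = 534
628 - 534 = 94

XCIV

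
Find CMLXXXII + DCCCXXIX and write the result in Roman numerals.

CMLXXXII = 982
DCCCXXIX = 829
982 + 829 = 1811

MDCCCXI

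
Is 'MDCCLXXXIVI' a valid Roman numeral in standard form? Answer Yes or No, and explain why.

'MDCCLXXXIVI': I cannot come right after the subtractive pair IV: once I is subtracted in IV, the next symbol must be smaller than I

No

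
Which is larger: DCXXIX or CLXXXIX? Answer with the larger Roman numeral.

DCXXIX = 629
CLXXXIX = 189
629 is larger

DCXXIX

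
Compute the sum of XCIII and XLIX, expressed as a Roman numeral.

XCIII = 93
XLIX = 49
93 + 49 = 142

CXLII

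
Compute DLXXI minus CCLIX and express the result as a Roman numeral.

DLXXI = 571
CCLIX = 259
571 - 259 = 312

CCCXII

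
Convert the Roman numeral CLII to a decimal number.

CLII: C=100, L=50, I=1, I=1
100 + 50 + 1 + 1 = 152

152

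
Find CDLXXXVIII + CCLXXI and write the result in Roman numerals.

CDLXXXVIII = 488
CCLXXI = 271
488 + 271 = 759

DCCLIX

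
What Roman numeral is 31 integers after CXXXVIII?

CXXXVIII = 138
138 + 31 = 169

CLXIX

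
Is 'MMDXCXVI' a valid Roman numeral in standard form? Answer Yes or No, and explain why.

'MMDXCXVI': X cannot come right after the subtractive pair XC: once X is subtracted in XC, the next symbol must be smaller than X

No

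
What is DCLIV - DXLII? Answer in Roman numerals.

DCLIV = 654
DXLII = 542
654 - 542 = 112

CXII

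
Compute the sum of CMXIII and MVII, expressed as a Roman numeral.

CMXIII = 913
MVII = 1007
913 + 1007 = 1920

MCMXX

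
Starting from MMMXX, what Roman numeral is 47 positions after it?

MMMXX = 3020
3020 + 47 = 3067

MMMLXVII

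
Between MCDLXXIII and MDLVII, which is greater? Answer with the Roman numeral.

MCDLXXIII = 1473
MDLVII = 1557
1557 is larger

MDLVII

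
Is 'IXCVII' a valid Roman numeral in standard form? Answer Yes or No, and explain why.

'IXCVII': I (position 1) comes before the larger symbol C (position 3) without being directly in front of it as a subtractive pair; apart from IV, IX, XL, XC, CD and CM, symbols must go from largest to smallest

No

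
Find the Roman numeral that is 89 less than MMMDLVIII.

MMMDLVIII = 3558
3558 - 89 = 3469

MMMCDLXIX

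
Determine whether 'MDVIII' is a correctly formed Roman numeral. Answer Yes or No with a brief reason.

'MDVIII': Check the rules: uses only the symbols I, V, X, L, C, D, M; no symbol is repeated more than three times in a row; V, L and D each appear at most once; no smaller symbol precedes a larger one (values never increase from left to right). Value: M (1000) + D (500) + V (5) + I (1) + I (1) + I (1) = 1508. So it is a valid standard Roman numeral.

Yes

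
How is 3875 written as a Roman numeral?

Convert 3875 to Roman numerals:
  3875 contains 3×1000 (MMM)
  875 contains 1×500 (D)
  375 contains 3×100 (CCC)
  75 contains 1×50 (L)
  25 contains 2×10 (XX)
  5 contains 1×5 (V)

MMMDCCCLXXV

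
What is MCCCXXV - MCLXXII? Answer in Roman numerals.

MCCCXXV = 1325
MCLXXII = 1172
1325 - 1172 = 153

CLIII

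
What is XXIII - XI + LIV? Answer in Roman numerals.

XXIII = 23, XI = 11, LIV = 54
23 - 11 = 12
12 + 54 = 66

LXVI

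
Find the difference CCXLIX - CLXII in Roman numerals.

CCXLIX = 249
CLXII = 162
249 - 162 = 87

LXXXVII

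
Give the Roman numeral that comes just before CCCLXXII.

CCCLXXII = 372; previous is 371

CCCLXXI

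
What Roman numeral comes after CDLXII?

CDLXII = 462, so the next integer is 462 + 1 = 463

CDLXIII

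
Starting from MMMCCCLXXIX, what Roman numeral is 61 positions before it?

MMMCCCLXXIX = 3379
3379 - 61 = 3318

MMMCCCXVIII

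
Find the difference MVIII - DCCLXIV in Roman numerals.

MVIII = 1008
DCCLXIV = 764
1008 - 764 = 244

CCXLIV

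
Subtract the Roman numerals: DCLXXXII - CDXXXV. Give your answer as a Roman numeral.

DCLXXXII = 682
CDXXXV = 435
682 - 435 = 247

CCXLVII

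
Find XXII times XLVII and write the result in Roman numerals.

XXII = 22
XLVII = 47
22 × 47 = 1034

MXXXIV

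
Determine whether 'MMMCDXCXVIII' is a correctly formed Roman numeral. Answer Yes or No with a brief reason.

'MMMCDXCXVIII': X cannot come right after the subtractive pair XC: once X is subtracted in XC, the next symbol must be smaller than X

No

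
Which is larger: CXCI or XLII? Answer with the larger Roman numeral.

CXCI = 191
XLII = 42
191 is larger

CXCI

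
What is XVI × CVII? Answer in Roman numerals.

XVI = 16
CVII = 107
16 × 107 = 1712

MDCCXII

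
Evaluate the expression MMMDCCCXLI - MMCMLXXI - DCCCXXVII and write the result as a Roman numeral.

MMMDCCCXLI = 3841, MMCMLXXI = 2971, DCCCXXVII = 827
3841 - 2971 = 870
870 - 827 = 43

XLIII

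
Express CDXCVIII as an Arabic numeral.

CDXCVIII: CD=400, XC=90, V=5, I=1, I=1, I=1
400 + 90 + 5 + 1 + 1 + 1 = 498

498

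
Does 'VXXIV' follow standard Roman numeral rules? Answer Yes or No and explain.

'VXXIV': V should not appear more than once

No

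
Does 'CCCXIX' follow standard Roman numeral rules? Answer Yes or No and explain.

'CCCXIX': Check the rules: uses only the symbols I, V, X, L, C, D, M; no symbol is repeated more than three times in a row; V, L and D each appear at most once; the only place a smaller symbol precedes a larger one is the allowed subtractive pair IX, the symbol right after such a pair (if any) is smaller than the pair's first symbol, and otherwise the values never increase from left to right. Value: C (100) + C (100) + C (100) + X (10) + IX (9) = 319. So it is a valid standard Roman numeral.

Yes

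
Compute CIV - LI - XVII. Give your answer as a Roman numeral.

CIV = 104, LI = 51, XVII = 17
104 - 51 = 53
53 - 17 = 36

XXXVI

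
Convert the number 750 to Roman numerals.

Convert 750 to Roman numerals:
  750 contains 1×500 (D)
  250 contains 2×100 (CC)
  50 contains 1×50 (L)

DCCL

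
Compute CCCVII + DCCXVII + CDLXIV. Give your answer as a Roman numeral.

CCCVII = 307, DCCXVII = 717, CDLXIV = 464
307 + 717 = 1024
1024 + 464 = 1488

MCDLXXXVIII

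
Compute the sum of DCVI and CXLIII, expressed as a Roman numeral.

DCVI = 606
CXLIII = 143
606 + 143 = 749

DCCXLIX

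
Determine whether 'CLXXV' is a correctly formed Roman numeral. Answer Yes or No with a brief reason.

'CLXXV': Check the rules: uses only the symbols I, V, X, L, C, D, M; no symbol is repeated more than three times in a row; V, L and D each appear at most once; no smaller symbol precedes a larger one (values never increase from left to right). Value: C (100) + L (50) + X (10) + X (10) + V (5) = 175. So it is a valid standard Roman numeral.

Yes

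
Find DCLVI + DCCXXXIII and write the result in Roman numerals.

DCLVI = 656
DCCXXXIII = 733
656 + 733 = 1389

MCCCLXXXIX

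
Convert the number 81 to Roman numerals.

Convert 81 to Roman numerals:
  81 contains 1×50 (L)
  31 contains 3×10 (XXX)
  1 contains 1×1 (I)

LXXXI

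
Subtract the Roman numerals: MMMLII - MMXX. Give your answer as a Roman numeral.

MMMLII = 3052
MMXX = 2020
3052 - 2020 = 1032

MXXXII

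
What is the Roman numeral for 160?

Convert 160 to Roman numerals:
  160 contains 1×100 (C)
  60 contains 1×50 (L)
  10 contains 1×10 (X)

CLX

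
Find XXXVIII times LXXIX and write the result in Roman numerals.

XXXVIII = 38
LXXIX = 79
38 × 79 = 3002

MMMII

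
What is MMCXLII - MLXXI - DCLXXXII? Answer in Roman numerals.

MMCXLII = 2142, MLXXI = 1071, DCLXXXII = 682
2142 - 1071 = 1071
1071 - 682 = 389

CCCLXXXIX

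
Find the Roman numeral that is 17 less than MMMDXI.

MMMDXI = 3511
3511 - 17 = 3494

MMMCDXCIV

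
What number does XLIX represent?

XLIX: XL=40, IX=9
40 + 9 = 49

49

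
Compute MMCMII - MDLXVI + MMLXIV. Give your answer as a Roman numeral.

MMCMII = 2902, MDLXVI = 1566, MMLXIV = 2064
2902 - 1566 = 1336
1336 + 2064 = 3400

MMMCD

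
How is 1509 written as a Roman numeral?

Convert 1509 to Roman numerals:
  1509 contains 1×1000 (M)
  509 contains 1×500 (D)
  9 contains 1×9 (IX)

MDIX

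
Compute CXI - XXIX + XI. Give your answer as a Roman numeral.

CXI = 111, XXIX = 29, XI = 11
111 - 29 = 82
82 + 11 = 93

XCIII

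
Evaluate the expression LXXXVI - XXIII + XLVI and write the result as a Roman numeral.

LXXXVI = 86, XXIII = 23, XLVI = 46
86 - 23 = 63
63 + 46 = 109

CIX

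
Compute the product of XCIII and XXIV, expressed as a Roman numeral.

XCIII = 93
XXIV = 24
93 × 24 = 2232

MMCCXXXII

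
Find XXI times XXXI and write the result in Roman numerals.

XXI = 21
XXXI = 31
21 × 31 = 651

DCLI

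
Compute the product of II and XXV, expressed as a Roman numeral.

II = 2
XXV = 25
2 × 25 = 50

L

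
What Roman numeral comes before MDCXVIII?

MDCXVIII = 1618, so the previous integer is 1618 - 1 = 1617

MDCXVII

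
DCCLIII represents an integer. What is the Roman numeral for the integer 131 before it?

DCCLIII = 753
753 - 131 = 622

DCXXII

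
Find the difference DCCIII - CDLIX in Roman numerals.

DCCIII = 703
CDLIX = 459
703 - 459 = 244

CCXLIV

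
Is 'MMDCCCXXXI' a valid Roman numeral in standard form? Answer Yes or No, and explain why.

'MMDCCCXXXI': Check the rules: uses only the symbols I, V, X, L, C, D, M; no symbol is repeated more than three times in a row; V, L and D each appear at most once; no smaller symbol precedes a larger one (values never increase from left to right). Value: M (1000) + M (1000) + D (500) + C (100) + C (100) + C (100) + X (10) + X (10) + X (10) + I (1) = 2831. So it is a valid standard Roman numeral.

Yes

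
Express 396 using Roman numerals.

Convert 396 to Roman numerals:
  396 contains 3×100 (CCC)
  96 contains 1×90 (XC)
  6 contains 1×5 (V)
  1 contains 1×1 (I)

CCCXCVI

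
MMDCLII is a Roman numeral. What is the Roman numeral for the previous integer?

MMDCLII = 2652; previous is 2651

MMDCLI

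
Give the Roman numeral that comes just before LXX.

LXX = 70, so the previous integer is 70 - 1 = 69

LXIX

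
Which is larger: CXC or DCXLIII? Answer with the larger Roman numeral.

CXC = 190
DCXLIII = 643
643 is larger

DCXLIII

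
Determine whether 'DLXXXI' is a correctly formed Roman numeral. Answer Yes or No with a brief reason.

'DLXXXI': Check the rules: uses only the symbols I, V, X, L, C, D, M; no symbol is repeated more than three times in a row; V, L and D each appear at most once; no smaller symbol precedes a larger one (values never increase from left to right). Value: D (500) + L (50) + X (10) + X (10) + X (10) + I (1) = 581. So it is a valid standard Roman numeral.

Yes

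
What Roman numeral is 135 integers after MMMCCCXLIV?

MMMCCCXLIV = 3344
3344 + 135 = 3479

MMMCDLXXIX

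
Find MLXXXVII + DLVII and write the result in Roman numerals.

MLXXXVII = 1087
DLVII = 557
1087 + 557 = 1644

MDCXLIV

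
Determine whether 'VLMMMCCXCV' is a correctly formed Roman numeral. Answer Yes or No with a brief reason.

'VLMMMCCXCV': V should not appear more than once

No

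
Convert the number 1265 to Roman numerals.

Convert 1265 to Roman numerals:
  1265 contains 1×1000 (M)
  265 contains 2×100 (CC)
  65 contains 1×50 (L)
  15 contains 1×10 (X)
  5 contains 1×5 (V)

MCCLXV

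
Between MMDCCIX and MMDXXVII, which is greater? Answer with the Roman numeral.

MMDCCIX = 2709
MMDXXVII = 2527
2709 is larger

MMDCCIX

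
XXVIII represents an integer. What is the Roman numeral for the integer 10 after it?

XXVIII = 28
28 + 10 = 38

XXXVIII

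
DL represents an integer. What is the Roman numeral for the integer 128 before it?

DL = 550
550 - 128 = 422

CDXXII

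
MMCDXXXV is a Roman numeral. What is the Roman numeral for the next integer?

MMCDXXXV = 2435, so the next integer is 2435 + 1 = 2436

MMCDXXXVI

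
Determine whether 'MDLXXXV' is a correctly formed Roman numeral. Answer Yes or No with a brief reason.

'MDLXXXV': Check the rules: uses only the symbols I, V, X, L, C, D, M; no symbol is repeated more than three times in a row; V, L and D each appear at most once; no smaller symbol precedes a larger one (values never increase from left to right). Value: M (1000) + D (500) + L (50) + X (10) + X (10) + X (10) + V (5) = 1585. So it is a valid standard Roman numeral.

Yes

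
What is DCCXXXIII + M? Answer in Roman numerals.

DCCXXXIII = 733
M = 1000
733 + 1000 = 1733

MDCCXXXIII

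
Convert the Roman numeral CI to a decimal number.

CI: C=100, I=1
100 + 1 = 101

101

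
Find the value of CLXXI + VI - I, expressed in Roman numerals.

CLXXI = 171, VI = 6, I = 1
171 + 6 = 177
177 - 1 = 176

CLXXVI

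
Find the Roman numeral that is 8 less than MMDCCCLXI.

MMDCCCLXI = 2861
2861 - 8 = 2853

MMDCCCLIII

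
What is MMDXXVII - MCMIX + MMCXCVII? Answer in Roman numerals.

MMDXXVII = 2527, MCMIX = 1909, MMCXCVII = 2197
2527 - 1909 = 618
618 + 2197 = 2815

MMDCCCXV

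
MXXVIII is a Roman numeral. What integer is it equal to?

MXXVIII: M=1000, X=10, X=10, V=5, I=1, I=1, I=1
1000 + 10 + 10 + 5 + 1 + 1 + 1 = 1028

1028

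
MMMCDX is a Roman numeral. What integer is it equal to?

MMMCDX: M=1000, M=1000, M=1000, CD=400, X=10
1000 + 1000 + 1000 + 400 + 10 = 3410

3410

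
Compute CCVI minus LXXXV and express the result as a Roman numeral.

CCVI = 206
LXXXV = 85
206 - 85 = 121

CXXI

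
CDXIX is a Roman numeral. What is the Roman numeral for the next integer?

CDXIX = 419, so the next integer is 419 + 1 = 420

CDXX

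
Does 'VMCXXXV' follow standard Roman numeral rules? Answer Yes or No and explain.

'VMCXXXV': V should not appear more than once

No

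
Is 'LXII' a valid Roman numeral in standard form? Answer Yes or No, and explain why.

'LXII': Check the rules: uses only the symbols I, V, X, L, C, D, M; no symbol is repeated more than three times in a row; V, L and D each appear at most once; no smaller symbol precedes a larger one (values never increase from left to right). Value: L (50) + X (10) + I (1) + I (1) = 62. So it is a valid standard Roman numeral.

Yes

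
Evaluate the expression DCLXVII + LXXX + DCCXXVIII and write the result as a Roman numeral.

DCLXVII = 667, LXXX = 80, DCCXXVIII = 728
667 + 80 = 747
747 + 728 = 1475

MCDLXXV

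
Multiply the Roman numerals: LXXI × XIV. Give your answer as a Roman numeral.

LXXI = 71
XIV = 14
71 × 14 = 994

CMXCIV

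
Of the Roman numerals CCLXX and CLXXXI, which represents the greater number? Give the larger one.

CCLXX = 270
CLXXXI = 181
270 is larger

CCLXX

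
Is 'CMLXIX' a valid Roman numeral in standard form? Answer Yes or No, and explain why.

'CMLXIX': Check the rules: uses only the symbols I, V, X, L, C, D, M; no symbol is repeated more than three times in a row; V, L and D each appear at most once; the only places a smaller symbol precedes a larger one are the allowed subtractive pairs CM, IX, the symbol right after such a pair (if any) is smaller than the pair's first symbol, and otherwise the values never increase from left to right. Value: CM (900) + L (50) + X (10) + IX (9) = 969. So it is a valid standard Roman numeral.

Yes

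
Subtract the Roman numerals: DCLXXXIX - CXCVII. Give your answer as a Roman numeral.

DCLXXXIX = 689
CXCVII = 197
689 - 197 = 492

CDXCII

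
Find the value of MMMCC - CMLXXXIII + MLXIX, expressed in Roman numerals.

MMMCC = 3200, CMLXXXIII = 983, MLXIX = 1069
3200 - 983 = 2217
2217 + 1069 = 3286

MMMCCLXXXVI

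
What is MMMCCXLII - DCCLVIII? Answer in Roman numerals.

MMMCCXLII = 3242
DCCLVIII = 758
3242 - 758 = 2484

MMCDLXXXIV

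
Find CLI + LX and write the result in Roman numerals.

CLI = 151
LX = 60
151 + 60 = 211

CCXI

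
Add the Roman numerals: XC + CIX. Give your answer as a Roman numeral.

XC = 90
CIX = 109
90 + 109 = 199

CXCIX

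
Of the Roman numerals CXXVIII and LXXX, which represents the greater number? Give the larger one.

CXXVIII = 128
LXXX = 80
128 is larger

CXXVIII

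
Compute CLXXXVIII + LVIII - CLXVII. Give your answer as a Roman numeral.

CLXXXVIII = 188, LVIII = 58, CLXVII = 167
188 + 58 = 246
246 - 167 = 79

LXXIX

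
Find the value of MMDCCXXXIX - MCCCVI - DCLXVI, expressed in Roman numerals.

MMDCCXXXIX = 2739, MCCCVI = 1306, DCLXVI = 666
2739 - 1306 = 1433
1433 - 666 = 767

DCCLXVII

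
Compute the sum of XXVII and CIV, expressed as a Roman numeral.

XXVII = 27
CIV = 104
27 + 104 = 131

CXXXI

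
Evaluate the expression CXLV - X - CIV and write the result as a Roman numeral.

CXLV = 145, X = 10, CIV = 104
145 - 10 = 135
135 - 104 = 31

XXXI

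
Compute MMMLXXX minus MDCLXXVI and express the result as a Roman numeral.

MMMLXXX = 3080
MDCLXXVI = 1676
3080 - 1676 = 1404

MCDIV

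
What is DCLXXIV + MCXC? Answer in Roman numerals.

DCLXXIV = 674
MCXC = 1190
674 + 1190 = 1864

MDCCCLXIV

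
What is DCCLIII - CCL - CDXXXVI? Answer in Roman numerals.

DCCLIII = 753, CCL = 250, CDXXXVI = 436
753 - 250 = 503
503 - 436 = 67

LXVII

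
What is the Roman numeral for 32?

Convert 32 to Roman numerals:
  32 contains 3×10 (XXX)
  2 contains 2×1 (II)

XXXII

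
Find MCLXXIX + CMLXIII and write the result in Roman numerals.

MCLXXIX = 1179
CMLXIII = 963
1179 + 963 = 2142

MMCXLII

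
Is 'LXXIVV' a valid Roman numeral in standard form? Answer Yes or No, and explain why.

'LXXIVV': V should not appear more than once

No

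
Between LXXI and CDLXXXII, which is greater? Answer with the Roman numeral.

LXXI = 71
CDLXXXII = 482
482 is larger

CDLXXXII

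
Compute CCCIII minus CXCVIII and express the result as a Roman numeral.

CCCIII = 303
CXCVIII = 198
303 - 198 = 105

CV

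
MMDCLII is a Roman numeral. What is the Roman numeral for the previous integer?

MMDCLII = 2652; previous is 2651

MMDCLI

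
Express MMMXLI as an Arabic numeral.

MMMXLI: M=1000, M=1000, M=1000, XL=40, I=1
1000 + 1000 + 1000 + 40 + 1 = 3041

3041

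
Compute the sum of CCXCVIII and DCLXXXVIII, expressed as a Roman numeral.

CCXCVIII = 298
DCLXXXVIII = 688
298 + 688 = 986

CMLXXXVI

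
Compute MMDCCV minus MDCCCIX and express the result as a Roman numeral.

MMDCCV = 2705
MDCCCIX = 1809
2705 - 1809 = 896

DCCCXCVI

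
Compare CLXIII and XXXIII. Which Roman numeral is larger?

CLXIII = 163
XXXIII = 33
163 is larger

CLXIII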